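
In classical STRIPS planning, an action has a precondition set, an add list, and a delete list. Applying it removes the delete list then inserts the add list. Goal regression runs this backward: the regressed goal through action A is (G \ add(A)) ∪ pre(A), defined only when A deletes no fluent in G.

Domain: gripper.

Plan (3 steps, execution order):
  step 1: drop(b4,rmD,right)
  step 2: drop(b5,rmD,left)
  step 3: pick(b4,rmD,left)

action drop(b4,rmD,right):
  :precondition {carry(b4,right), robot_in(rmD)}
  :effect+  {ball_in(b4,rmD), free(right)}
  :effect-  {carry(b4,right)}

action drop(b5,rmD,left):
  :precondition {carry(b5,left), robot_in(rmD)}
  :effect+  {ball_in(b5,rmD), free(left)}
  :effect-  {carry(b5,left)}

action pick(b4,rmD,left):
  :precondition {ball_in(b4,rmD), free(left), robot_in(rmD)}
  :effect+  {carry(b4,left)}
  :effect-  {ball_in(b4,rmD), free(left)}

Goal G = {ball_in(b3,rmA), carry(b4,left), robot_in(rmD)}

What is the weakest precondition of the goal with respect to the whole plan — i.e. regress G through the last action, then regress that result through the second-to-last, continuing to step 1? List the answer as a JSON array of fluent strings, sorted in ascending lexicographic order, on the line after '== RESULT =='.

Regress step by step:
  through step 3 (pick(b4,rmD,left)): drop {carry(b4,left)}, keep {ball_in(b3,rmA), robot_in(rmD)}, require {ball_in(b4,rmD), free(left), robot_in(rmD)}
    → {ball_in(b3,rmA), ball_in(b4,rmD), free(left), robot_in(rmD)}
  through step 2 (drop(b5,rmD,left)): drop {free(left)}, keep {ball_in(b3,rmA), ball_in(b4,rmD), robot_in(rmD)}, require {carry(b5,left), robot_in(rmD)}
    → {ball_in(b3,rmA), ball_in(b4,rmD), carry(b5,left), robot_in(rmD)}
  through step 1 (drop(b4,rmD,right)): drop {ball_in(b4,rmD)}, keep {ball_in(b3,rmA), carry(b5,left), robot_in(rmD)}, require {carry(b4,right), robot_in(rmD)}
    → {ball_in(b3,rmA), carry(b4,right), carry(b5,left), robot_in(rmD)}

== RESULT ==
["ball_in(b3,rmA)", "carry(b4,right)", "carry(b5,left)", "robot_in(rmD)"]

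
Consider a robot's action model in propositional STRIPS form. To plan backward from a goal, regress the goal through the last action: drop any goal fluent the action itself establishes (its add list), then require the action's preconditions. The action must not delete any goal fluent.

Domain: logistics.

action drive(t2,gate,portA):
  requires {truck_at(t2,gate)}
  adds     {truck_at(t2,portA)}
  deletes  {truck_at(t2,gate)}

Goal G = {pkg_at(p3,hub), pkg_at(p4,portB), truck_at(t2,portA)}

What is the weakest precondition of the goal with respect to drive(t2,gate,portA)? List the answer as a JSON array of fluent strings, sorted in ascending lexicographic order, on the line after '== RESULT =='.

Regress:
  G ∩ del = {}  (empty — regression defined)
  G \ add = {pkg_at(p3,hub), pkg_at(p4,portB), truck_at(t2,portA)} \ {truck_at(t2,portA)} = {pkg_at(p3,hub), pkg_at(p4,portB)}
  ∪ pre   = {pkg_at(p3,hub), pkg_at(p4,portB)} ∪ {truck_at(t2,gate)}
          = {pkg_at(p3,hub), pkg_at(p4,portB), truck_at(t2,gate)}

== RESULT ==
["pkg_at(p3,hub)", "pkg_at(p4,portB)", "truck_at(t2,gate)"]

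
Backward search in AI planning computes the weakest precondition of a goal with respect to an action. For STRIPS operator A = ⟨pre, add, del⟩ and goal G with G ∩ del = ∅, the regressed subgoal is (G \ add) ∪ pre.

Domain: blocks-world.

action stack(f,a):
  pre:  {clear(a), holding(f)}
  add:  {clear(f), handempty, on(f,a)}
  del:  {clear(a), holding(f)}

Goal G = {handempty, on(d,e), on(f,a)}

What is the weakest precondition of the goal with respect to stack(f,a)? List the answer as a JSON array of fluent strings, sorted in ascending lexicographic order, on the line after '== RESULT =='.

Regress:
  G ∩ del = {}  (empty — regression defined)
  G \ add = {handempty, on(d,e), on(f,a)} \ {clear(f), handempty, on(f,a)} = {on(d,e)}
  ∪ pre   = {on(d,e)} ∪ {clear(a), holding(f)}
          = {clear(a), holding(f), on(d,e)}

== RESULT ==
["clear(a)", "holding(f)", "on(d,e)"]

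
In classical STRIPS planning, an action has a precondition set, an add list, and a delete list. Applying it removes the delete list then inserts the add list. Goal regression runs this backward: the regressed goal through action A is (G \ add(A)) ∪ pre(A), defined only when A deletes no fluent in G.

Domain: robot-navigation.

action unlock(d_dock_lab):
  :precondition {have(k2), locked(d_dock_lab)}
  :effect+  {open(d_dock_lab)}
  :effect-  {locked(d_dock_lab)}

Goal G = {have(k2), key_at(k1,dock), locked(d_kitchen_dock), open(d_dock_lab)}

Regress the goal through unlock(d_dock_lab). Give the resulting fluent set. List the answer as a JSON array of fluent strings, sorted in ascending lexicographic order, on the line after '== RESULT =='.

Compute (G \ add) ∪ pre:
  G ∩ del = {}  (empty — regression defined)
  G \ add = {have(k2), key_at(k1,dock), locked(d_kitchen_dock), open(d_dock_lab)} \ {open(d_dock_lab)} = {have(k2), key_at(k1,dock), locked(d_kitchen_dock)}
  ∪ pre   = {have(k2), key_at(k1,dock), locked(d_kitchen_dock)} ∪ {have(k2), locked(d_dock_lab)}
          = {have(k2), key_at(k1,dock), locked(d_dock_lab), locked(d_kitchen_dock)}

== RESULT ==
["have(k2)", "key_at(k1,dock)", "locked(d_dock_lab)", "locked(d_kitchen_dock)"]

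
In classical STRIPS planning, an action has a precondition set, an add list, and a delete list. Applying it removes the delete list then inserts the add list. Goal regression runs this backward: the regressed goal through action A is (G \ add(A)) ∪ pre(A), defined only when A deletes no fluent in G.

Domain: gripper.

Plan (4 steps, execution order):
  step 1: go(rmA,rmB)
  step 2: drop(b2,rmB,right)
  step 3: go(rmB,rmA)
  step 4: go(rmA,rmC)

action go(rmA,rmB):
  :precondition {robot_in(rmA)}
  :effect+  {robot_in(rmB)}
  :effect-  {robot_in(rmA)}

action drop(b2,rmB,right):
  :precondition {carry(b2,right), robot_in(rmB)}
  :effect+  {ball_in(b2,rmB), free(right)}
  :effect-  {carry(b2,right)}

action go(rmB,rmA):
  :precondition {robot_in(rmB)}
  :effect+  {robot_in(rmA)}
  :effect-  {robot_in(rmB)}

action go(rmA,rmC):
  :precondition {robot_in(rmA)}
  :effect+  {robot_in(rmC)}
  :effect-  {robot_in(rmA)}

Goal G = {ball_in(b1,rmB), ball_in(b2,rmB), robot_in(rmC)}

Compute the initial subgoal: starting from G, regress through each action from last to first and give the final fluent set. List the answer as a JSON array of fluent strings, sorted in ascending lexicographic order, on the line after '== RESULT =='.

Work backward from the goal:
  through step 4 (go(rmA,rmC)): drop {robot_in(rmC)}, keep {ball_in(b1,rmB), ball_in(b2,rmB)}, require {robot_in(rmA)}
    → {ball_in(b1,rmB), ball_in(b2,rmB), robot_in(rmA)}
  through step 3 (go(rmB,rmA)): drop {robot_in(rmA)}, keep {ball_in(b1,rmB), ball_in(b2,rmB)}, require {robot_in(rmB)}
    → {ball_in(b1,rmB), ball_in(b2,rmB), robot_in(rmB)}
  through step 2 (drop(b2,rmB,right)): drop {ball_in(b2,rmB)}, keep {ball_in(b1,rmB), robot_in(rmB)}, require {carry(b2,right), robot_in(rmB)}
    → {ball_in(b1,rmB), carry(b2,right), robot_in(rmB)}
  through step 1 (go(rmA,rmB)): drop {robot_in(rmB)}, keep {ball_in(b1,rmB), carry(b2,right)}, require {robot_in(rmA)}
    → {ball_in(b1,rmB), carry(b2,right), robot_in(rmA)}

== RESULT ==
["ball_in(b1,rmB)", "carry(b2,right)", "robot_in(rmA)"]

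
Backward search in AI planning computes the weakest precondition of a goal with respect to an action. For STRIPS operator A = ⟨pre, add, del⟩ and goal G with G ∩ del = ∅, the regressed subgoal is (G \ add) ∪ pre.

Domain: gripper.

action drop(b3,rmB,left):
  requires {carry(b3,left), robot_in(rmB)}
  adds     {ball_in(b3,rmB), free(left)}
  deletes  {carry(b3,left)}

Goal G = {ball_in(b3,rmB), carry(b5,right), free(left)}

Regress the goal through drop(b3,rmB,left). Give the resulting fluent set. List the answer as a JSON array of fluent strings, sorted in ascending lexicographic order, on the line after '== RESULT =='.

Regress:
  G ∩ del = {}  (empty — regression defined)
  G \ add = {ball_in(b3,rmB), carry(b5,right), free(left)} \ {ball_in(b3,rmB), free(left)} = {carry(b5,right)}
  ∪ pre   = {carry(b5,right)} ∪ {carry(b3,left), robot_in(rmB)}
          = {carry(b3,left), carry(b5,right), robot_in(rmB)}

== RESULT ==
["carry(b3,left)", "carry(b5,right)", "robot_in(rmB)"]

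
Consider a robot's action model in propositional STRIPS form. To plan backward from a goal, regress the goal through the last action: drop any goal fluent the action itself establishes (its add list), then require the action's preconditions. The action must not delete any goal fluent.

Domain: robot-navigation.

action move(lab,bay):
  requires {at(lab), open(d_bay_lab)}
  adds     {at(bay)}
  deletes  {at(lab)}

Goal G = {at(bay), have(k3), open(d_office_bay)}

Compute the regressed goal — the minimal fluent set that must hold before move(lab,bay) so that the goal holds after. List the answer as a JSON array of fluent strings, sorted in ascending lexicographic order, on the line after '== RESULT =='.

Compute (G \ add) ∪ pre:
  G ∩ del = {}  (empty — regression defined)
  G \ add = {at(bay), have(k3), open(d_office_bay)} \ {at(bay)} = {have(k3), open(d_office_bay)}
  ∪ pre   = {have(k3), open(d_office_bay)} ∪ {at(lab), open(d_bay_lab)}
          = {at(lab), have(k3), open(d_bay_lab), open(d_office_bay)}

== RESULT ==
["at(lab)", "have(k3)", "open(d_bay_lab)", "open(d_office_bay)"]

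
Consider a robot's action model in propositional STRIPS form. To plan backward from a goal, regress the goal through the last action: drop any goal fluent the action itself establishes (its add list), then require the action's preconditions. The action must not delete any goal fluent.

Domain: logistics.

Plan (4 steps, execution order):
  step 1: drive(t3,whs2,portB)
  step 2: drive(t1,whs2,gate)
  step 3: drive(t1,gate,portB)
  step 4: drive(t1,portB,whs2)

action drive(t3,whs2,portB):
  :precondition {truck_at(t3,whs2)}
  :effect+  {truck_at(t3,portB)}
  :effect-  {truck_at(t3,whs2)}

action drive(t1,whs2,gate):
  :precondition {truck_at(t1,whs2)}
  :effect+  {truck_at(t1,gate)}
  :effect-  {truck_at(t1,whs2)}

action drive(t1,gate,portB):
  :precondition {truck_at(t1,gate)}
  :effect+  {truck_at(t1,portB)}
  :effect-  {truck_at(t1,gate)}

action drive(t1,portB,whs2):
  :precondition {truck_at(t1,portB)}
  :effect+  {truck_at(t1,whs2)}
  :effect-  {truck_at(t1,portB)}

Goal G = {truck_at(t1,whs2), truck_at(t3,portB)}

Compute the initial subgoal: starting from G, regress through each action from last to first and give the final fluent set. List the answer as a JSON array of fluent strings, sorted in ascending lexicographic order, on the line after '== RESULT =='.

Work backward from the goal:
  through step 4 (drive(t1,portB,whs2)): drop {truck_at(t1,whs2)}, keep {truck_at(t3,portB)}, require {truck_at(t1,portB)}
    → {truck_at(t1,portB), truck_at(t3,portB)}
  through step 3 (drive(t1,gate,portB)): drop {truck_at(t1,portB)}, keep {truck_at(t3,portB)}, require {truck_at(t1,gate)}
    → {truck_at(t1,gate), truck_at(t3,portB)}
  through step 2 (drive(t1,whs2,gate)): drop {truck_at(t1,gate)}, keep {truck_at(t3,portB)}, require {truck_at(t1,whs2)}
    → {truck_at(t1,whs2), truck_at(t3,portB)}
  through step 1 (drive(t3,whs2,portB)): drop {truck_at(t3,portB)}, keep {truck_at(t1,whs2)}, require {truck_at(t3,whs2)}
    → {truck_at(t1,whs2), truck_at(t3,whs2)}

== RESULT ==
["truck_at(t1,whs2)", "truck_at(t3,whs2)"]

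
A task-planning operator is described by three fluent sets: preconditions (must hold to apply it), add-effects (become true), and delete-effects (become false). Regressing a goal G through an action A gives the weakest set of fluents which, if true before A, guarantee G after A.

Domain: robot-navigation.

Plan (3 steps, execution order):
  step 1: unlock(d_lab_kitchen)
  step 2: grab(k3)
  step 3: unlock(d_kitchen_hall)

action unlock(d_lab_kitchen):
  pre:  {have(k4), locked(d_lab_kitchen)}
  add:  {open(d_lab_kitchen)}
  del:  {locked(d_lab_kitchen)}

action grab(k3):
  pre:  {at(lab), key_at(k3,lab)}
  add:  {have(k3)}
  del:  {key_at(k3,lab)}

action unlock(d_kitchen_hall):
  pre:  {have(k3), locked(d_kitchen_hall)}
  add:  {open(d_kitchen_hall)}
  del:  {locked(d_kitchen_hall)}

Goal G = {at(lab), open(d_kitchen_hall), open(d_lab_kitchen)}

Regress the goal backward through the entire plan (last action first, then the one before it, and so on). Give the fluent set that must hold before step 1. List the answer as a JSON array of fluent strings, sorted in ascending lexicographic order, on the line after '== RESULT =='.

Work backward from the goal:
  through step 3 (unlock(d_kitchen_hall)): drop {open(d_kitchen_hall)}, keep {at(lab), open(d_lab_kitchen)}, require {have(k3), locked(d_kitchen_hall)}
    → {at(lab), have(k3), locked(d_kitchen_hall), open(d_lab_kitchen)}
  through step 2 (grab(k3)): drop {have(k3)}, keep {at(lab), locked(d_kitchen_hall), open(d_lab_kitchen)}, require {at(lab), key_at(k3,lab)}
    → {at(lab), key_at(k3,lab), locked(d_kitchen_hall), open(d_lab_kitchen)}
  through step 1 (unlock(d_lab_kitchen)): drop {open(d_lab_kitchen)}, keep {at(lab), key_at(k3,lab), locked(d_kitchen_hall)}, require {have(k4), locked(d_lab_kitchen)}
    → {at(lab), have(k4), key_at(k3,lab), locked(d_kitchen_hall), locked(d_lab_kitchen)}

== RESULT ==
["at(lab)", "have(k4)", "key_at(k3,lab)", "locked(d_kitchen_hall)", "locked(d_lab_kitchen)"]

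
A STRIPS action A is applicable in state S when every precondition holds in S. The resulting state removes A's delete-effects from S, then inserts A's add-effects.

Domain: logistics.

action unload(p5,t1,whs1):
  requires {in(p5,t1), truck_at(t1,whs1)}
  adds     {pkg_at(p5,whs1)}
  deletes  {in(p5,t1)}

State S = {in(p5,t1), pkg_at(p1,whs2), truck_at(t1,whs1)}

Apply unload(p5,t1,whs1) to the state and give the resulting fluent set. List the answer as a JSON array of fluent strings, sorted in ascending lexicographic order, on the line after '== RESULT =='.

Progress:
  pre ⊆ S: {in(p5,t1), truck_at(t1,whs1)} ⊆ S  — applicable
  S \ del = {pkg_at(p1,whs2), truck_at(t1,whs1)}
  ∪ add   = {pkg_at(p1,whs2), pkg_at(p5,whs1), truck_at(t1,whs1)}

== RESULT ==
["pkg_at(p1,whs2)", "pkg_at(p5,whs1)", "truck_at(t1,whs1)"]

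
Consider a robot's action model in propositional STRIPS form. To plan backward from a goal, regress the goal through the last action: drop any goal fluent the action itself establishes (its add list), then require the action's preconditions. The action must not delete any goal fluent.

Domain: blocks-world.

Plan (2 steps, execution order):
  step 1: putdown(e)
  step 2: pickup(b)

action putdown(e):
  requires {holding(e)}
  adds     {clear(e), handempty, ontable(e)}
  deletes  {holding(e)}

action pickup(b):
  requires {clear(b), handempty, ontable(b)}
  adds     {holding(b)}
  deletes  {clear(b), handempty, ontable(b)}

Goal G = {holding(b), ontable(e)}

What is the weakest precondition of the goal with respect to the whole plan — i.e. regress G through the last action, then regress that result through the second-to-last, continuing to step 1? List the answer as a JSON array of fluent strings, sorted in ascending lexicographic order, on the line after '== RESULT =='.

Regress step by step:
  through step 2 (pickup(b)): drop {holding(b)}, keep {ontable(e)}, require {clear(b), handempty, ontable(b)}
    → {clear(b), handempty, ontable(b), ontable(e)}
  through step 1 (putdown(e)): drop {handempty, ontable(e)}, keep {clear(b), ontable(b)}, require {holding(e)}
    → {clear(b), holding(e), ontable(b)}

== RESULT ==
["clear(b)", "holding(e)", "ontable(b)"]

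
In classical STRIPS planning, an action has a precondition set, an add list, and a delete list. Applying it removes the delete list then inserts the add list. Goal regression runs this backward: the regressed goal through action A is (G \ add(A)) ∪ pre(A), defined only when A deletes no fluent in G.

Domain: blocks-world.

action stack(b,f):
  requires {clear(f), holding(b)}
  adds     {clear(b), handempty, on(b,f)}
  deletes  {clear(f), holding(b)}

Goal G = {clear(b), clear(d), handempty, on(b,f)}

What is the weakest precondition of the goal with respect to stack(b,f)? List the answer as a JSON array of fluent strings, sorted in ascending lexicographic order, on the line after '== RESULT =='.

Regress:
  G ∩ del = {}  (empty — regression defined)
  G \ add = {clear(b), clear(d), handempty, on(b,f)} \ {clear(b), handempty, on(b,f)} = {clear(d)}
  ∪ pre   = {clear(d)} ∪ {clear(f), holding(b)}
          = {clear(d), clear(f), holding(b)}

== RESULT ==
["clear(d)", "clear(f)", "holding(b)"]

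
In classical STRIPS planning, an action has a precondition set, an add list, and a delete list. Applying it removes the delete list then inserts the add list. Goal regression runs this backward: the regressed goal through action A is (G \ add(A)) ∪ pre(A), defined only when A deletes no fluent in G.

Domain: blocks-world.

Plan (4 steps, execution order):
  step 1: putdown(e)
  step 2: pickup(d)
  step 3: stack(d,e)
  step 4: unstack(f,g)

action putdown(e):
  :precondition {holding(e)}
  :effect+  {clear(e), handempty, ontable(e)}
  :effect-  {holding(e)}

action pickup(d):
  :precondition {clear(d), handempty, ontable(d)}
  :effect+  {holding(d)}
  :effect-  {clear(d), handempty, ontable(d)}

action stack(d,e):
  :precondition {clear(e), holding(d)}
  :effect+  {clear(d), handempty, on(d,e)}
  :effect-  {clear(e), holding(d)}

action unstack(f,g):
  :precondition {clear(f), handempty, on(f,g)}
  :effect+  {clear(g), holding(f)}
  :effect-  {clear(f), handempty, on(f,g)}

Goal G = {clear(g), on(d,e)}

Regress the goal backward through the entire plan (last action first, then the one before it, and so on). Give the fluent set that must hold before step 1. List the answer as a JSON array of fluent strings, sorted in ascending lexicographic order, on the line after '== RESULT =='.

Work backward from the goal:
  through step 4 (unstack(f,g)): drop {clear(g)}, keep {on(d,e)}, require {clear(f), handempty, on(f,g)}
    → {clear(f), handempty, on(d,e), on(f,g)}
  through step 3 (stack(d,e)): drop {handempty, on(d,e)}, keep {clear(f), on(f,g)}, require {clear(e), holding(d)}
    → {clear(e), clear(f), holding(d), on(f,g)}
  through step 2 (pickup(d)): drop {holding(d)}, keep {clear(e), clear(f), on(f,g)}, require {clear(d), handempty, ontable(d)}
    → {clear(d), clear(e), clear(f), handempty, on(f,g), ontable(d)}
  through step 1 (putdown(e)): drop {clear(e), handempty}, keep {clear(d), clear(f), on(f,g), ontable(d)}, require {holding(e)}
    → {clear(d), clear(f), holding(e), on(f,g), ontable(d)}

== RESULT ==
["clear(d)", "clear(f)", "holding(e)", "on(f,g)", "ontable(d)"]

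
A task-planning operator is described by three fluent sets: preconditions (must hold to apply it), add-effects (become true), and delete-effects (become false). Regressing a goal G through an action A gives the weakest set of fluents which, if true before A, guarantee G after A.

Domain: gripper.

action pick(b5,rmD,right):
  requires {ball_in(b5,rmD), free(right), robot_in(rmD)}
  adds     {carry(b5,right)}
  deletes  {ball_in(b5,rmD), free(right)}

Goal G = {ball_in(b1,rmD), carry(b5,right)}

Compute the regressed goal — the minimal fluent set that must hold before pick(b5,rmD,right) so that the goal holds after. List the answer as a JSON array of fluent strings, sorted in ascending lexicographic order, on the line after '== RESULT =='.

Regress:
  G ∩ del = {}  (empty — regression defined)
  G \ add = {ball_in(b1,rmD), carry(b5,right)} \ {carry(b5,right)} = {ball_in(b1,rmD)}
  ∪ pre   = {ball_in(b1,rmD)} ∪ {ball_in(b5,rmD), free(right), robot_in(rmD)}
          = {ball_in(b1,rmD), ball_in(b5,rmD), free(right), robot_in(rmD)}

== RESULT ==
["ball_in(b1,rmD)", "ball_in(b5,rmD)", "free(right)", "robot_in(rmD)"]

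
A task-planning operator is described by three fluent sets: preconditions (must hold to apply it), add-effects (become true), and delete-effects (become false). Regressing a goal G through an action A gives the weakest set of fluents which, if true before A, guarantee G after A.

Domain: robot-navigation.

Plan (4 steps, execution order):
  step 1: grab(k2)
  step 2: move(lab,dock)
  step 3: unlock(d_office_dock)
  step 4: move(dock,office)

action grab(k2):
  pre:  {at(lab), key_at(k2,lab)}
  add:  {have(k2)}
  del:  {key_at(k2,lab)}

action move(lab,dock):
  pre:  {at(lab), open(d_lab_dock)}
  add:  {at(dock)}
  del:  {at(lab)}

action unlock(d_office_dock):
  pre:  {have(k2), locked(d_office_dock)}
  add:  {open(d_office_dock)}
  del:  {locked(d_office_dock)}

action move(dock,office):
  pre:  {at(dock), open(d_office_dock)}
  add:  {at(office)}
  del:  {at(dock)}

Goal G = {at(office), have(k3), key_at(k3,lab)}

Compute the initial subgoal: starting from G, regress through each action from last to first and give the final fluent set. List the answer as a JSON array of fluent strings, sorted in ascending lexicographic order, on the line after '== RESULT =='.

Work backward from the goal:
  through step 4 (move(dock,office)): drop {at(office)}, keep {have(k3), key_at(k3,lab)}, require {at(dock), open(d_office_dock)}
    → {at(dock), have(k3), key_at(k3,lab), open(d_office_dock)}
  through step 3 (unlock(d_office_dock)): drop {open(d_office_dock)}, keep {at(dock), have(k3), key_at(k3,lab)}, require {have(k2), locked(d_office_dock)}
    → {at(dock), have(k2), have(k3), key_at(k3,lab), locked(d_office_dock)}
  through step 2 (move(lab,dock)): drop {at(dock)}, keep {have(k2), have(k3), key_at(k3,lab), locked(d_office_dock)}, require {at(lab), open(d_lab_dock)}
    → {at(lab), have(k2), have(k3), key_at(k3,lab), locked(d_office_dock), open(d_lab_dock)}
  through step 1 (grab(k2)): drop {have(k2)}, keep {at(lab), have(k3), key_at(k3,lab), locked(d_office_dock), open(d_lab_dock)}, require {at(lab), key_at(k2,lab)}
    → {at(lab), have(k3), key_at(k2,lab), key_at(k3,lab), locked(d_office_dock), open(d_lab_dock)}

== RESULT ==
["at(lab)", "have(k3)", "key_at(k2,lab)", "key_at(k3,lab)", "locked(d_office_dock)", "open(d_lab_dock)"]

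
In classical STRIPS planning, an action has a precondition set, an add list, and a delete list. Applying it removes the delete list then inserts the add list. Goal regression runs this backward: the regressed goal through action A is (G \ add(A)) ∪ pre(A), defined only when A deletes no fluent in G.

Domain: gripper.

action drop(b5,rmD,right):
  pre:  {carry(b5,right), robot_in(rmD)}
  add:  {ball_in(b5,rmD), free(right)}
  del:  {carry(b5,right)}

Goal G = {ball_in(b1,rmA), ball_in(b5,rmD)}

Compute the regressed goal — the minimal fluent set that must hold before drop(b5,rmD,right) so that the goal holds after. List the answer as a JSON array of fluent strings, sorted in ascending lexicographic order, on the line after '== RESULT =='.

Regress:
  G ∩ del = {}  (empty — regression defined)
  G \ add = {ball_in(b1,rmA), ball_in(b5,rmD)} \ {ball_in(b5,rmD), free(right)} = {ball_in(b1,rmA)}
  ∪ pre   = {ball_in(b1,rmA)} ∪ {carry(b5,right), robot_in(rmD)}
          = {ball_in(b1,rmA), carry(b5,right), robot_in(rmD)}

== RESULT ==
["ball_in(b1,rmA)", "carry(b5,right)", "robot_in(rmD)"]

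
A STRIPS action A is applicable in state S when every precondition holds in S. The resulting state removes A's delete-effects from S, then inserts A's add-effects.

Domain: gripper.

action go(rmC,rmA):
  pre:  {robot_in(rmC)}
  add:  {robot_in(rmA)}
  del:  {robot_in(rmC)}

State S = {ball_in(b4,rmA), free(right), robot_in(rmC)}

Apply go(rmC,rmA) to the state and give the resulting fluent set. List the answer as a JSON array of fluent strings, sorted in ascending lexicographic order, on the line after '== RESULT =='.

Progress:
  pre ⊆ S: {robot_in(rmC)} ⊆ S  — applicable
  S \ del = {ball_in(b4,rmA), free(right)}
  ∪ add   = {ball_in(b4,rmA), free(right), robot_in(rmA)}

== RESULT ==
["ball_in(b4,rmA)", "free(right)", "robot_in(rmA)"]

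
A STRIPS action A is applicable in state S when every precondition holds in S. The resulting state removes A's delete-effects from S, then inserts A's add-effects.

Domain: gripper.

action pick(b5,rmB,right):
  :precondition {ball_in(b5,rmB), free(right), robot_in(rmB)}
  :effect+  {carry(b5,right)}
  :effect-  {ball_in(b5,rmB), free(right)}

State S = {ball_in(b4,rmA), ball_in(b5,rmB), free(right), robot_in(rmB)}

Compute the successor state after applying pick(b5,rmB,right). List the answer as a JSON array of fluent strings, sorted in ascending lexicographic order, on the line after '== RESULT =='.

Progress:
  pre ⊆ S: {ball_in(b5,rmB), free(right), robot_in(rmB)} ⊆ S  — applicable
  S \ del = {ball_in(b4,rmA), robot_in(rmB)}
  ∪ add   = {ball_in(b4,rmA), carry(b5,right), robot_in(rmB)}

== RESULT ==
["ball_in(b4,rmA)", "carry(b5,right)", "robot_in(rmB)"]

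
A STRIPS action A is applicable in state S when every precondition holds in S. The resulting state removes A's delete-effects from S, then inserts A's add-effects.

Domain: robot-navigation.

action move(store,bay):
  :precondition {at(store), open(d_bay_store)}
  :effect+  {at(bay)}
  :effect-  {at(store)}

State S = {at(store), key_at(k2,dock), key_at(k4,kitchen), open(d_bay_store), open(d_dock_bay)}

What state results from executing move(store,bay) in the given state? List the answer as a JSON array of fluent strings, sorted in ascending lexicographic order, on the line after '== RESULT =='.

Compute (S \ del) ∪ add:
  pre ⊆ S: {at(store), open(d_bay_store)} ⊆ S  — applicable
  S \ del = {key_at(k2,dock), key_at(k4,kitchen), open(d_bay_store), open(d_dock_bay)}
  ∪ add   = {at(bay), key_at(k2,dock), key_at(k4,kitchen), open(d_bay_store), open(d_dock_bay)}

== RESULT ==
["at(bay)", "key_at(k2,dock)", "key_at(k4,kitchen)", "open(d_bay_store)", "open(d_dock_bay)"]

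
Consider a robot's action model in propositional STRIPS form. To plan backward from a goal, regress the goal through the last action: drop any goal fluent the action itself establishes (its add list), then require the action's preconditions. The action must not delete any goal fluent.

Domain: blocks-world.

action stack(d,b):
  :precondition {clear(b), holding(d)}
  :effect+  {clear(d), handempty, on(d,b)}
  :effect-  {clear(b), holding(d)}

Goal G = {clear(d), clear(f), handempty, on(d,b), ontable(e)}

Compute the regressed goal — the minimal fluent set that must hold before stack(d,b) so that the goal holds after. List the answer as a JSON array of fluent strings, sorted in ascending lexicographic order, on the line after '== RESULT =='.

Compute (G \ add) ∪ pre:
  G ∩ del = {}  (empty — regression defined)
  G \ add = {clear(d), clear(f), handempty, on(d,b), ontable(e)} \ {clear(d), handempty, on(d,b)} = {clear(f), ontable(e)}
  ∪ pre   = {clear(f), ontable(e)} ∪ {clear(b), holding(d)}
          = {clear(b), clear(f), holding(d), ontable(e)}

== RESULT ==
["clear(b)", "clear(f)", "holding(d)", "ontable(e)"]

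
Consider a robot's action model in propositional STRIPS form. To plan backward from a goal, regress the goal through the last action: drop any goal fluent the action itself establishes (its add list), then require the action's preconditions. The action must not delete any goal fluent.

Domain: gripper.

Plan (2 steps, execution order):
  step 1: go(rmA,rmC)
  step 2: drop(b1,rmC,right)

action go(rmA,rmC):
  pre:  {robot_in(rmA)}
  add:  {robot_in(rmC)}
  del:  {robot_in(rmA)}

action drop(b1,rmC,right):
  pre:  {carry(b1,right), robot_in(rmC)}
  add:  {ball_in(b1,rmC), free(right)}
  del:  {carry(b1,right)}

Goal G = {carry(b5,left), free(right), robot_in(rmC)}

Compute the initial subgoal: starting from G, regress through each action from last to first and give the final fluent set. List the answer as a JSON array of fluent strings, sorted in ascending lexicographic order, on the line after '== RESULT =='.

Work backward from the goal:
  through step 2 (drop(b1,rmC,right)): drop {free(right)}, keep {carry(b5,left), robot_in(rmC)}, require {carry(b1,right), robot_in(rmC)}
    → {carry(b1,right), carry(b5,left), robot_in(rmC)}
  through step 1 (go(rmA,rmC)): drop {robot_in(rmC)}, keep {carry(b1,right), carry(b5,left)}, require {robot_in(rmA)}
    → {carry(b1,right), carry(b5,left), robot_in(rmA)}

== RESULT ==
["carry(b1,right)", "carry(b5,left)", "robot_in(rmA)"]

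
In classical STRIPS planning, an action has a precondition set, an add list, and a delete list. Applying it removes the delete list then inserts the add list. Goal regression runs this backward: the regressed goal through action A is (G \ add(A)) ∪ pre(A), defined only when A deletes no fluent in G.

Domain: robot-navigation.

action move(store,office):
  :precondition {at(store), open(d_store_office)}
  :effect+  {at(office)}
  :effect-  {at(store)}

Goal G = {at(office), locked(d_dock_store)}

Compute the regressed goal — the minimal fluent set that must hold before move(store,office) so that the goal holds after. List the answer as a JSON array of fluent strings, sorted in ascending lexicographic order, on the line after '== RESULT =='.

Regress:
  G ∩ del = {}  (empty — regression defined)
  G \ add = {at(office), locked(d_dock_store)} \ {at(office)} = {locked(d_dock_store)}
  ∪ pre   = {locked(d_dock_store)} ∪ {at(store), open(d_store_office)}
          = {at(store), locked(d_dock_store), open(d_store_office)}

== RESULT ==
["at(store)", "locked(d_dock_store)", "open(d_store_office)"]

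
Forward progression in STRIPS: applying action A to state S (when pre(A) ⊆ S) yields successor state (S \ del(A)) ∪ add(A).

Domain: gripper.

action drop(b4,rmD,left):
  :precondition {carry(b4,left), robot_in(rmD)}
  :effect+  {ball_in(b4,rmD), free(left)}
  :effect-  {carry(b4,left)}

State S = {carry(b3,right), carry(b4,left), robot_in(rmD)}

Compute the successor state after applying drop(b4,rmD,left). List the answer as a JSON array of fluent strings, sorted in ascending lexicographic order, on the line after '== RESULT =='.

Compute (S \ del) ∪ add:
  pre ⊆ S: {carry(b4,left), robot_in(rmD)} ⊆ S  — applicable
  S \ del = {carry(b3,right), robot_in(rmD)}
  ∪ add   = {ball_in(b4,rmD), carry(b3,right), free(left), robot_in(rmD)}

== RESULT ==
["ball_in(b4,rmD)", "carry(b3,right)", "free(left)", "robot_in(rmD)"]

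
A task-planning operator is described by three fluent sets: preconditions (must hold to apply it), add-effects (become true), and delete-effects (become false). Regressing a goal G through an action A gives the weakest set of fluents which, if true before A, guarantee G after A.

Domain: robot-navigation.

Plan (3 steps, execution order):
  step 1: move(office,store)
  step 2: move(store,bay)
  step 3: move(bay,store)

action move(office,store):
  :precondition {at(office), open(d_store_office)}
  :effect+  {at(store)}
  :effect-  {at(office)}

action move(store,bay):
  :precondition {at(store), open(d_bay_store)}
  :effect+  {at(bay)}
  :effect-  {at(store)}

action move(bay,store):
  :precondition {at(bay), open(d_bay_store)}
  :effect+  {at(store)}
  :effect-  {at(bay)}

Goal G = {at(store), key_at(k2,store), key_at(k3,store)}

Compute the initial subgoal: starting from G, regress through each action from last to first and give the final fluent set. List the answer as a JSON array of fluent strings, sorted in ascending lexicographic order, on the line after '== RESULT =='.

Regress step by step:
  through step 3 (move(bay,store)): drop {at(store)}, keep {key_at(k2,store), key_at(k3,store)}, require {at(bay), open(d_bay_store)}
    → {at(bay), key_at(k2,store), key_at(k3,store), open(d_bay_store)}
  through step 2 (move(store,bay)): drop {at(bay)}, keep {key_at(k2,store), key_at(k3,store), open(d_bay_store)}, require {at(store), open(d_bay_store)}
    → {at(store), key_at(k2,store), key_at(k3,store), open(d_bay_store)}
  through step 1 (move(office,store)): drop {at(store)}, keep {key_at(k2,store), key_at(k3,store), open(d_bay_store)}, require {at(office), open(d_store_office)}
    → {at(office), key_at(k2,store), key_at(k3,store), open(d_bay_store), open(d_store_office)}

== RESULT ==
["at(office)", "key_at(k2,store)", "key_at(k3,store)", "open(d_bay_store)", "open(d_store_office)"]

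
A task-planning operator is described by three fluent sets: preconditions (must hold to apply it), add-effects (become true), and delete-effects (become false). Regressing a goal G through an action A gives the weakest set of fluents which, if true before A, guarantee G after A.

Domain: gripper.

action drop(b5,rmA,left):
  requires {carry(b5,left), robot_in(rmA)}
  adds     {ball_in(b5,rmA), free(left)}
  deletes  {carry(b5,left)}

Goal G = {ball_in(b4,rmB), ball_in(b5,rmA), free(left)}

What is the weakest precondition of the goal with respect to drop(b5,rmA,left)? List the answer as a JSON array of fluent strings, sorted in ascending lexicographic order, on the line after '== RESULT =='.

Compute (G \ add) ∪ pre:
  G ∩ del = {}  (empty — regression defined)
  G \ add = {ball_in(b4,rmB), ball_in(b5,rmA), free(left)} \ {ball_in(b5,rmA), free(left)} = {ball_in(b4,rmB)}
  ∪ pre   = {ball_in(b4,rmB)} ∪ {carry(b5,left), robot_in(rmA)}
          = {ball_in(b4,rmB), carry(b5,left), robot_in(rmA)}

== RESULT ==
["ball_in(b4,rmB)", "carry(b5,left)", "robot_in(rmA)"]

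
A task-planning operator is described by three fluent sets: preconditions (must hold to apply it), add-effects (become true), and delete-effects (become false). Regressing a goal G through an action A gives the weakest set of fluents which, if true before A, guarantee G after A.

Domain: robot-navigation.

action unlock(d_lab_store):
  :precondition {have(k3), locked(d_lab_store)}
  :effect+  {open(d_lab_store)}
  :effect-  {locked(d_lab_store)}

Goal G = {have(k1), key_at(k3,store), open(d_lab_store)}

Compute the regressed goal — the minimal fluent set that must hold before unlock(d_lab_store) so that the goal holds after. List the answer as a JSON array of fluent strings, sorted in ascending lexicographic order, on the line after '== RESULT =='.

Regress:
  G ∩ del = {}  (empty — regression defined)
  G \ add = {have(k1), key_at(k3,store), open(d_lab_store)} \ {open(d_lab_store)} = {have(k1), key_at(k3,store)}
  ∪ pre   = {have(k1), key_at(k3,store)} ∪ {have(k3), locked(d_lab_store)}
          = {have(k1), have(k3), key_at(k3,store), locked(d_lab_store)}

== RESULT ==
["have(k1)", "have(k3)", "key_at(k3,store)", "locked(d_lab_store)"]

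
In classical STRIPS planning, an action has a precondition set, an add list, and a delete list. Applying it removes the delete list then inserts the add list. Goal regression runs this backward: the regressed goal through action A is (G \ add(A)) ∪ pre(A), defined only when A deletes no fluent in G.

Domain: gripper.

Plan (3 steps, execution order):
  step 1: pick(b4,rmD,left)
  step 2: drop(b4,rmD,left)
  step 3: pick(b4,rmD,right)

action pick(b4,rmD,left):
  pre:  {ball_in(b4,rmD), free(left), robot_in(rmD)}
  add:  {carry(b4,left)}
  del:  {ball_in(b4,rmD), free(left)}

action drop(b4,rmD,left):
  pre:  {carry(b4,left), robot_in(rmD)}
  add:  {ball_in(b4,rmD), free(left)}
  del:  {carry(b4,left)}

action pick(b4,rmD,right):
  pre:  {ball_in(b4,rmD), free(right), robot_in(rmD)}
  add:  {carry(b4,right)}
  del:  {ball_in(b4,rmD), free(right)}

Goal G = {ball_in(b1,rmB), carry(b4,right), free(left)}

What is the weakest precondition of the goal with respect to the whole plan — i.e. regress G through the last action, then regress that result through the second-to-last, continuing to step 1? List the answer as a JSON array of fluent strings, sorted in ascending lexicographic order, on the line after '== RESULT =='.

Work backward from the goal:
  through step 3 (pick(b4,rmD,right)): drop {carry(b4,right)}, keep {ball_in(b1,rmB), free(left)}, require {ball_in(b4,rmD), free(right), robot_in(rmD)}
    → {ball_in(b1,rmB), ball_in(b4,rmD), free(left), free(right), robot_in(rmD)}
  through step 2 (drop(b4,rmD,left)): drop {ball_in(b4,rmD), free(left)}, keep {ball_in(b1,rmB), free(right), robot_in(rmD)}, require {carry(b4,left), robot_in(rmD)}
    → {ball_in(b1,rmB), carry(b4,left), free(right), robot_in(rmD)}
  through step 1 (pick(b4,rmD,left)): drop {carry(b4,left)}, keep {ball_in(b1,rmB), free(right), robot_in(rmD)}, require {ball_in(b4,rmD), free(left), robot_in(rmD)}
    → {ball_in(b1,rmB), ball_in(b4,rmD), free(left), free(right), robot_in(rmD)}

== RESULT ==
["ball_in(b1,rmB)", "ball_in(b4,rmD)", "free(left)", "free(right)", "robot_in(rmD)"]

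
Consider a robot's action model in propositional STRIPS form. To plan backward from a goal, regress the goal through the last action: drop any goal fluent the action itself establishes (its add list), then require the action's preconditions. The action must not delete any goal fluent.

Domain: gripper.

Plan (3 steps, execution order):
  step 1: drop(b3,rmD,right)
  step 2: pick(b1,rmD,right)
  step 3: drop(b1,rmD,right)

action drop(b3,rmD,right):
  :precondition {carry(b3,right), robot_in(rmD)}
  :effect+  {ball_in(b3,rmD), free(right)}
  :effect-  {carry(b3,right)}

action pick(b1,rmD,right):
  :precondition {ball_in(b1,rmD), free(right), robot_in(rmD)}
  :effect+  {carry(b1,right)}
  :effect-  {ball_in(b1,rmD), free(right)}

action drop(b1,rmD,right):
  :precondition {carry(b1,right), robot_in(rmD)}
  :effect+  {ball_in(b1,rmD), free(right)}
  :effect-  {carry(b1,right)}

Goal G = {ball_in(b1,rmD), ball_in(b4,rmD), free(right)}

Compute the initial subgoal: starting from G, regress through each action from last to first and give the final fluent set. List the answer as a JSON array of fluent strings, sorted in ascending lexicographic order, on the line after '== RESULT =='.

Regress step by step:
  through step 3 (drop(b1,rmD,right)): drop {ball_in(b1,rmD), free(right)}, keep {ball_in(b4,rmD)}, require {carry(b1,right), robot_in(rmD)}
    → {ball_in(b4,rmD), carry(b1,right), robot_in(rmD)}
  through step 2 (pick(b1,rmD,right)): drop {carry(b1,right)}, keep {ball_in(b4,rmD), robot_in(rmD)}, require {ball_in(b1,rmD), free(right), robot_in(rmD)}
    → {ball_in(b1,rmD), ball_in(b4,rmD), free(right), robot_in(rmD)}
  through step 1 (drop(b3,rmD,right)): drop {free(right)}, keep {ball_in(b1,rmD), ball_in(b4,rmD), robot_in(rmD)}, require {carry(b3,right), robot_in(rmD)}
    → {ball_in(b1,rmD), ball_in(b4,rmD), carry(b3,right), robot_in(rmD)}

== RESULT ==
["ball_in(b1,rmD)", "ball_in(b4,rmD)", "carry(b3,right)", "robot_in(rmD)"]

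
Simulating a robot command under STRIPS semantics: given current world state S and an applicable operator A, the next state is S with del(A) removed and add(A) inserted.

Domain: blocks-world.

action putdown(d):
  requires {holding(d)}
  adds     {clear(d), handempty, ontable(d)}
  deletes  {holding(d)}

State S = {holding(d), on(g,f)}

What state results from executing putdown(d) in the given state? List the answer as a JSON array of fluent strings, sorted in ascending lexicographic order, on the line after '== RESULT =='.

Compute (S \ del) ∪ add:
  pre ⊆ S: {holding(d)} ⊆ S  — applicable
  S \ del = {on(g,f)}
  ∪ add   = {clear(d), handempty, on(g,f), ontable(d)}

== RESULT ==
["clear(d)", "handempty", "on(g,f)", "ontable(d)"]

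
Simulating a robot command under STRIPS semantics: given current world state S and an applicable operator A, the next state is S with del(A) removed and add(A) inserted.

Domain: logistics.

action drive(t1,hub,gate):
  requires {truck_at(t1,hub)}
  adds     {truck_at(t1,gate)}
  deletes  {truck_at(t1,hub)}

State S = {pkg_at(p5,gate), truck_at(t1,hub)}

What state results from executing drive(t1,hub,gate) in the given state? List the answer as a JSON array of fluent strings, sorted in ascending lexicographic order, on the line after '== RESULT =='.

Compute (S \ del) ∪ add:
  pre ⊆ S: {truck_at(t1,hub)} ⊆ S  — applicable
  S \ del = {pkg_at(p5,gate)}
  ∪ add   = {pkg_at(p5,gate), truck_at(t1,gate)}

== RESULT ==
["pkg_at(p5,gate)", "truck_at(t1,gate)"]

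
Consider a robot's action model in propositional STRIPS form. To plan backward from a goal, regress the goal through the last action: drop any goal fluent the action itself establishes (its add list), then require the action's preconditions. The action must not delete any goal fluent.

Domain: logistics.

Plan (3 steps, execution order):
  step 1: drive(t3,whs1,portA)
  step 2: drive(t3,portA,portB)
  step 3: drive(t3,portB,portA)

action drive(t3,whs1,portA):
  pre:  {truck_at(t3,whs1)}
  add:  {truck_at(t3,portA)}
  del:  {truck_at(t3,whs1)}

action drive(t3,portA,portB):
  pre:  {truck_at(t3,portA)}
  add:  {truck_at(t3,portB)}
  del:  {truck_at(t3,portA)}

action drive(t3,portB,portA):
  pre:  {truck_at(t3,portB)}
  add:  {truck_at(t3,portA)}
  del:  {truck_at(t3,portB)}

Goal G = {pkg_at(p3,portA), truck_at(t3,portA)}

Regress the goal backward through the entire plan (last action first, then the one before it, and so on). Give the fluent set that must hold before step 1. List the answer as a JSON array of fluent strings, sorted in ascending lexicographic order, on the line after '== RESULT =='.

Work backward from the goal:
  through step 3 (drive(t3,portB,portA)): drop {truck_at(t3,portA)}, keep {pkg_at(p3,portA)}, require {truck_at(t3,portB)}
    → {pkg_at(p3,portA), truck_at(t3,portB)}
  through step 2 (drive(t3,portA,portB)): drop {truck_at(t3,portB)}, keep {pkg_at(p3,portA)}, require {truck_at(t3,portA)}
    → {pkg_at(p3,portA), truck_at(t3,portA)}
  through step 1 (drive(t3,whs1,portA)): drop {truck_at(t3,portA)}, keep {pkg_at(p3,portA)}, require {truck_at(t3,whs1)}
    → {pkg_at(p3,portA), truck_at(t3,whs1)}

== RESULT ==
["pkg_at(p3,portA)", "truck_at(t3,whs1)"]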